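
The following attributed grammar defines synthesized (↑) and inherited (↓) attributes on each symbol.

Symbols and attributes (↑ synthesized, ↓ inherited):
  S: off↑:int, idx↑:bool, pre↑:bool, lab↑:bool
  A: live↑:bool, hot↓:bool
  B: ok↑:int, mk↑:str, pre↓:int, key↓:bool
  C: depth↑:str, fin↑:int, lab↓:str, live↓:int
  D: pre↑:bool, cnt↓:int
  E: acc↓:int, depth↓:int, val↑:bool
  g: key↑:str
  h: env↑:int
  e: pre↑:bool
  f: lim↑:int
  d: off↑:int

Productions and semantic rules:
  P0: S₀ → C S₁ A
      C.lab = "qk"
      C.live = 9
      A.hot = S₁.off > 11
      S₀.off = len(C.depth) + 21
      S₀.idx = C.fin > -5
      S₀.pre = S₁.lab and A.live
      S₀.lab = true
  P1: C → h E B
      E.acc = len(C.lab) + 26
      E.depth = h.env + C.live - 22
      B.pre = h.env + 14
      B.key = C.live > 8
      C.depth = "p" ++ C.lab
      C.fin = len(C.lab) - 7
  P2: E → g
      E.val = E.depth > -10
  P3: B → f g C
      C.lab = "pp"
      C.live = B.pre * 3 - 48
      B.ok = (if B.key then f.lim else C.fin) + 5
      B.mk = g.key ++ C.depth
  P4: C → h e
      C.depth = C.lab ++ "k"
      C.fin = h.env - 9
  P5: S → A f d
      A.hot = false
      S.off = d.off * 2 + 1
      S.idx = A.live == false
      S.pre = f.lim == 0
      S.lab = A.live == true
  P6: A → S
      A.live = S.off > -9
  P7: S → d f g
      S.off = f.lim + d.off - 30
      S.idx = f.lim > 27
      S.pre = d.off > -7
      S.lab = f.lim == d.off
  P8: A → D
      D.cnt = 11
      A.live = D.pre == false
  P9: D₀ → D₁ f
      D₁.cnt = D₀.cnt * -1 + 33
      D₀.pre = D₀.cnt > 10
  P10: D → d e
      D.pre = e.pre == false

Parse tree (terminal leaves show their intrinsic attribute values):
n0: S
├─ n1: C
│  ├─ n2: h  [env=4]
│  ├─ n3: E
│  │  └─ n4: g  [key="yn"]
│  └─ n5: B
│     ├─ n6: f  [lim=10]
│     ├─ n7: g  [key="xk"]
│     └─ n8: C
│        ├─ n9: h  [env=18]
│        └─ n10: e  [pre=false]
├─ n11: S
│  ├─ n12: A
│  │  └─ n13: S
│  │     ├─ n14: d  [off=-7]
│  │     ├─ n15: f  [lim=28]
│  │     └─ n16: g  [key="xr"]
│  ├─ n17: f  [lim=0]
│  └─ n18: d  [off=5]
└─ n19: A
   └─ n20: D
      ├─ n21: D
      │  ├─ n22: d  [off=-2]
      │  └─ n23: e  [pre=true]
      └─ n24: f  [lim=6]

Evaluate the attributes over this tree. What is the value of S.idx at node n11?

true

1. n1.lab = "qk"  ["qk"]
2. n1.live = 9  [9]
3. n2.env = 4  [terminal]
4. n3.acc = 28  [len(C.lab) + 26]
5. n3.depth = -9  [h.env + C.live - 22]
6. n4.key = "yn"  [terminal]
7. n3.val = true  [E.depth > -10]
8. n5.pre = 18  [h.env + 14]
9. n5.key = true  [C.live > 8]
10. n6.lim = 10  [terminal]
11. n7.key = "xk"  [terminal]
12. n8.lab = "pp"  ["pp"]
13. n8.live = 6  [B.pre * 3 - 48]
14. n9.env = 18  [terminal]
15. n10.pre = false  [terminal]
16. n8.depth = "ppk"  [C.lab ++ "k"]
17. n8.fin = 9  [h.env - 9]
18. n5.ok = 15  [(if B.key then f.lim else C.fin) + 5]
19. n5.mk = "xkppk"  [g.key ++ C.depth]
20. n1.depth = "pqk"  ["p" ++ C.lab]
21. n1.fin = -5  [len(C.lab) - 7]
22. n12.hot = false  [false]
23. n14.off = -7  [terminal]
24. n15.lim = 28  [terminal]
25. n16.key = "xr"  [terminal]
26. n13.off = -9  [f.lim + d.off - 30]
27. n13.idx = true  [f.lim > 27]
28. n13.pre = false  [d.off > -7]
29. n13.lab = false  [f.lim == d.off]
30. n12.live = false  [S.off > -9]
31. n17.lim = 0  [terminal]
32. n18.off = 5  [terminal]
33. n11.off = 11  [d.off * 2 + 1]
34. n11.idx = true  [A.live == false]
35. n11.pre = true  [f.lim == 0]
36. n11.lab = false  [A.live == true]
37. n19.hot = false  [S₁.off > 11]
38. n20.cnt = 11  [11]
39. n21.cnt = 22  [D₀.cnt * -1 + 33]
40. n22.off = -2  [terminal]
41. n23.pre = true  [terminal]
42. n21.pre = false  [e.pre == false]
43. n24.lim = 6  [terminal]
44. n20.pre = true  [D₀.cnt > 10]
45. n19.live = false  [D.pre == false]
46. n0.off = 24  [len(C.depth) + 21]
47. n0.idx = false  [C.fin > -5]
48. n0.pre = false  [S₁.lab and A.live]
49. n0.lab = true  [true]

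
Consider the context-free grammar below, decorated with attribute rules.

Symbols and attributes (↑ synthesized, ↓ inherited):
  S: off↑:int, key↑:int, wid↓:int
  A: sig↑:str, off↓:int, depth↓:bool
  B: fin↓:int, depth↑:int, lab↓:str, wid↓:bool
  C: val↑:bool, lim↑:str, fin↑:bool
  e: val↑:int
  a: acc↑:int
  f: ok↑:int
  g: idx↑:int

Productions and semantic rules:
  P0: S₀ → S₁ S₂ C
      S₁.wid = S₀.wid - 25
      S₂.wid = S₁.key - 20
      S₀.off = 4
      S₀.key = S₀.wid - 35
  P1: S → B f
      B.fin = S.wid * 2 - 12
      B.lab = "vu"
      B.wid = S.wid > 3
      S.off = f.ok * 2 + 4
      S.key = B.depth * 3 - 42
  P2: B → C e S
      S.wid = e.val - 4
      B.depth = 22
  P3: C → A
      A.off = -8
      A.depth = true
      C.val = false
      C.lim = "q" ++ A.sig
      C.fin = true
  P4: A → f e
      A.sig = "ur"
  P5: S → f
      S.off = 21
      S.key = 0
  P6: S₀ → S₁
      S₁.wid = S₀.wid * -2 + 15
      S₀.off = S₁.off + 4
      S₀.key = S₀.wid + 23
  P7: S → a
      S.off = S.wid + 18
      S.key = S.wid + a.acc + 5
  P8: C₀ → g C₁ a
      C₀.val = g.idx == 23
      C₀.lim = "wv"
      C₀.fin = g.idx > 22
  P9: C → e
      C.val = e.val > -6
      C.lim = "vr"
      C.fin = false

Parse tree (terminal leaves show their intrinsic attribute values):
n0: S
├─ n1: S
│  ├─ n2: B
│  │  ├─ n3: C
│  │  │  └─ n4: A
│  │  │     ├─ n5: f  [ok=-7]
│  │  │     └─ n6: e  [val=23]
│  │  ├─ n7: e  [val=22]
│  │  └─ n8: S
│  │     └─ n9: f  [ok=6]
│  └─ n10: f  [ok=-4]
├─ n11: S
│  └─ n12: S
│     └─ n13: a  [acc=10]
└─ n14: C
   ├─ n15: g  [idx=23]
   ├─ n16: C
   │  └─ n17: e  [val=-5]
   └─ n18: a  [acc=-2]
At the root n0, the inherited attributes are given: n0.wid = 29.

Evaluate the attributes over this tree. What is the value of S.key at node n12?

22

1. n0.wid = 29  [given at root]
2. n1.wid = 4  [S₀.wid - 25]
3. n2.fin = -4  [S.wid * 2 - 12]
4. n2.lab = "vu"  ["vu"]
5. n2.wid = true  [S.wid > 3]
6. n4.off = -8  [-8]
7. n4.depth = true  [true]
8. n5.ok = -7  [terminal]
9. n6.val = 23  [terminal]
10. n4.sig = "ur"  ["ur"]
11. n3.val = false  [false]
12. n3.lim = "qur"  ["q" ++ A.sig]
13. n3.fin = true  [true]
14. n7.val = 22  [terminal]
15. n8.wid = 18  [e.val - 4]
16. n9.ok = 6  [terminal]
17. n8.off = 21  [21]
18. n8.key = 0  [0]
19. n2.depth = 22  [22]
20. n10.ok = -4  [terminal]
21. n1.off = -4  [f.ok * 2 + 4]
22. n1.key = 24  [B.depth * 3 - 42]
23. n11.wid = 4  [S₁.key - 20]
24. n12.wid = 7  [S₀.wid * -2 + 15]
25. n13.acc = 10  [terminal]
26. n12.off = 25  [S.wid + 18]
27. n12.key = 22  [S.wid + a.acc + 5]
28. n11.off = 29  [S₁.off + 4]
29. n11.key = 27  [S₀.wid + 23]
30. n15.idx = 23  [terminal]
31. n17.val = -5  [terminal]
32. n16.val = true  [e.val > -6]
33. n16.lim = "vr"  ["vr"]
34. n16.fin = false  [false]
35. n18.acc = -2  [terminal]
36. n14.val = true  [g.idx == 23]
37. n14.lim = "wv"  ["wv"]
38. n14.fin = true  [g.idx > 22]
39. n0.off = 4  [4]
40. n0.key = -6  [S₀.wid - 35]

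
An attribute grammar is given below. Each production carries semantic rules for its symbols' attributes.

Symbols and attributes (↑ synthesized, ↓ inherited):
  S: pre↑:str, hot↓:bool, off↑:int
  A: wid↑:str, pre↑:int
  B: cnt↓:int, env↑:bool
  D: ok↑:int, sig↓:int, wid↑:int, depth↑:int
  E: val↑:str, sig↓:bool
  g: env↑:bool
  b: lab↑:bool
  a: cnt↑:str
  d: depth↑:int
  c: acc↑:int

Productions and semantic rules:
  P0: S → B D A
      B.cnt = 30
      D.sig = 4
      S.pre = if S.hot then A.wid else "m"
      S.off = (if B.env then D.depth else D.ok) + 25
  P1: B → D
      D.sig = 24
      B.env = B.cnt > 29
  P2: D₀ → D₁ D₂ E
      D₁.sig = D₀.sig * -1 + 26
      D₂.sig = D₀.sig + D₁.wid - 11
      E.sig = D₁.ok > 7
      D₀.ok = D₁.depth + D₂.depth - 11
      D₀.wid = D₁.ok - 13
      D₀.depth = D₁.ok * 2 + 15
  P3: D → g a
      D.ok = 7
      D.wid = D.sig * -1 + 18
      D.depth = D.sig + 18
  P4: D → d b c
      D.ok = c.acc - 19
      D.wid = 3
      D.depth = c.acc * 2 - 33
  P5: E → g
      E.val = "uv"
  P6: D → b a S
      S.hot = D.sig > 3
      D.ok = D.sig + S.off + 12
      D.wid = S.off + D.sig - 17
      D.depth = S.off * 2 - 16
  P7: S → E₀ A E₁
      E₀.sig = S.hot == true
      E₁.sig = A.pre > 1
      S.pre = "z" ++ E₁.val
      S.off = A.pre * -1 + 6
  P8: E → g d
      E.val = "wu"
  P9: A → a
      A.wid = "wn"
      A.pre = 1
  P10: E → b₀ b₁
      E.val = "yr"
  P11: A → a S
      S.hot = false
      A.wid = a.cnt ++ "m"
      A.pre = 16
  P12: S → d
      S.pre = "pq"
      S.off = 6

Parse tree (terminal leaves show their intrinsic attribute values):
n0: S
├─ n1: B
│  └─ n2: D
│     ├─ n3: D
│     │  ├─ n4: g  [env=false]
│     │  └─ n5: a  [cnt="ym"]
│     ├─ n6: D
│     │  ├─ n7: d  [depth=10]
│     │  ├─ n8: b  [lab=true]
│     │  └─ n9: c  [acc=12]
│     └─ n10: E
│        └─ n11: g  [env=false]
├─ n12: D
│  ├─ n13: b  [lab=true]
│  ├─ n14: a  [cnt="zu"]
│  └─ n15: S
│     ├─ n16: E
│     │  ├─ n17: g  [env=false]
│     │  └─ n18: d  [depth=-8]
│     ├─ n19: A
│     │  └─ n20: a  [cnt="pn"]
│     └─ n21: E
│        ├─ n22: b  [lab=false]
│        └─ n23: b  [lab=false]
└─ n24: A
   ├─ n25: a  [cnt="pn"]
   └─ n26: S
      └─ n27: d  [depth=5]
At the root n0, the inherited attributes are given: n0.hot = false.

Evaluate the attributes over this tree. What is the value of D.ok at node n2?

0

1. n0.hot = false  [given at root]
2. n1.cnt = 30  [30]
3. n2.sig = 24  [24]
4. n3.sig = 2  [D₀.sig * -1 + 26]
5. n4.env = false  [terminal]
6. n5.cnt = "ym"  [terminal]
7. n3.ok = 7  [7]
8. n3.wid = 16  [D.sig * -1 + 18]
9. n3.depth = 20  [D.sig + 18]
10. n6.sig = 29  [D₀.sig + D₁.wid - 11]
11. n7.depth = 10  [terminal]
12. n8.lab = true  [terminal]
13. n9.acc = 12  [terminal]
14. n6.ok = -7  [c.acc - 19]
15. n6.wid = 3  [3]
16. n6.depth = -9  [c.acc * 2 - 33]
17. n10.sig = false  [D₁.ok > 7]
18. n11.env = false  [terminal]
19. n10.val = "uv"  ["uv"]
20. n2.ok = 0  [D₁.depth + D₂.depth - 11]
21. n2.wid = -6  [D₁.ok - 13]
22. n2.depth = 29  [D₁.ok * 2 + 15]
23. n1.env = true  [B.cnt > 29]
24. n12.sig = 4  [4]
25. n13.lab = true  [terminal]
26. n14.cnt = "zu"  [terminal]
27. n15.hot = true  [D.sig > 3]
28. n16.sig = true  [S.hot == true]
29. n17.env = false  [terminal]
30. n18.depth = -8  [terminal]
31. n16.val = "wu"  ["wu"]
32. n20.cnt = "pn"  [terminal]
33. n19.wid = "wn"  ["wn"]
34. n19.pre = 1  [1]
35. n21.sig = false  [A.pre > 1]
36. n22.lab = false  [terminal]
37. n23.lab = false  [terminal]
38. n21.val = "yr"  ["yr"]
39. n15.pre = "zyr"  ["z" ++ E₁.val]
40. n15.off = 5  [A.pre * -1 + 6]
41. n12.ok = 21  [D.sig + S.off + 12]
42. n12.wid = -8  [S.off + D.sig - 17]
43. n12.depth = -6  [S.off * 2 - 16]
44. n25.cnt = "pn"  [terminal]
45. n26.hot = false  [false]
46. n27.depth = 5  [terminal]
47. n26.pre = "pq"  ["pq"]
48. n26.off = 6  [6]
49. n24.wid = "pnm"  [a.cnt ++ "m"]
50. n24.pre = 16  [16]
51. n0.pre = "m"  [if S.hot then A.wid else "m"]
52. n0.off = 19  [(if B.env then D.depth else D.ok) + 25]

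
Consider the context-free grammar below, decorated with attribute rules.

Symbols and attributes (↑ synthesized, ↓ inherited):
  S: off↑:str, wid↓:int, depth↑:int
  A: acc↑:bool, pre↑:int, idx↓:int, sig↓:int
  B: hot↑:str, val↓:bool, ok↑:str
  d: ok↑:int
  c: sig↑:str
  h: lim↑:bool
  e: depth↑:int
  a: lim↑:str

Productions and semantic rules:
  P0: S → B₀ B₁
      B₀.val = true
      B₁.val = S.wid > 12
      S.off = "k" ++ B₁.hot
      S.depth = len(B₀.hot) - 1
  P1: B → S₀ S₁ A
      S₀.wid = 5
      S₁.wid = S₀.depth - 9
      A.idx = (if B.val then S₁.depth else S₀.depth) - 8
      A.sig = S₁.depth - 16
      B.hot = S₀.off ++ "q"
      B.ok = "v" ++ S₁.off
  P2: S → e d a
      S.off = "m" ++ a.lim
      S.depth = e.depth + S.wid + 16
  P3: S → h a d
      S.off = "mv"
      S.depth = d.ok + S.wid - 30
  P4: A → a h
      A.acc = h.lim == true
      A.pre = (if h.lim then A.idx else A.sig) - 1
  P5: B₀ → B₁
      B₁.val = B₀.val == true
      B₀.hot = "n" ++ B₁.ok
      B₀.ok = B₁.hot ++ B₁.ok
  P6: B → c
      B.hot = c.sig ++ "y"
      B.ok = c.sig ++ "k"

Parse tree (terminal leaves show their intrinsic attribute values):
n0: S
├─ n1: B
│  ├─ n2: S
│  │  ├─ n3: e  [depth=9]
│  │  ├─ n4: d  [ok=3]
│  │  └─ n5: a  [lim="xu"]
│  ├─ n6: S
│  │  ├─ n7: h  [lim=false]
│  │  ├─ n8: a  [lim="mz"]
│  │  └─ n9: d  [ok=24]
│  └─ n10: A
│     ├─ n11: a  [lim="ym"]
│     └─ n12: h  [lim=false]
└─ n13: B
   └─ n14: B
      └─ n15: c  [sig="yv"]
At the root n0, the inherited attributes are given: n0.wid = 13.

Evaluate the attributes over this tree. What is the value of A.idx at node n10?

7

1. n0.wid = 13  [given at root]
2. n1.val = true  [true]
3. n2.wid = 5  [5]
4. n3.depth = 9  [terminal]
5. n4.ok = 3  [terminal]
6. n5.lim = "xu"  [terminal]
7. n2.off = "mxu"  ["m" ++ a.lim]
8. n2.depth = 30  [e.depth + S.wid + 16]
9. n6.wid = 21  [S₀.depth - 9]
10. n7.lim = false  [terminal]
11. n8.lim = "mz"  [terminal]
12. n9.ok = 24  [terminal]
13. n6.off = "mv"  ["mv"]
14. n6.depth = 15  [d.ok + S.wid - 30]
15. n10.idx = 7  [(if B.val then S₁.depth else S₀.depth) - 8]
16. n10.sig = -1  [S₁.depth - 16]
17. n11.lim = "ym"  [terminal]
18. n12.lim = false  [terminal]
19. n10.acc = false  [h.lim == true]
20. n10.pre = -2  [(if h.lim then A.idx else A.sig) - 1]
21. n1.hot = "mxuq"  [S₀.off ++ "q"]
22. n1.ok = "vmv"  ["v" ++ S₁.off]
23. n13.val = true  [S.wid > 12]
24. n14.val = true  [B₀.val == true]
25. n15.sig = "yv"  [terminal]
26. n14.hot = "yvy"  [c.sig ++ "y"]
27. n14.ok = "yvk"  [c.sig ++ "k"]
28. n13.hot = "nyvk"  ["n" ++ B₁.ok]
29. n13.ok = "yvyyvk"  [B₁.hot ++ B₁.ok]
30. n0.off = "knyvk"  ["k" ++ B₁.hot]
31. n0.depth = 3  [len(B₀.hot) - 1]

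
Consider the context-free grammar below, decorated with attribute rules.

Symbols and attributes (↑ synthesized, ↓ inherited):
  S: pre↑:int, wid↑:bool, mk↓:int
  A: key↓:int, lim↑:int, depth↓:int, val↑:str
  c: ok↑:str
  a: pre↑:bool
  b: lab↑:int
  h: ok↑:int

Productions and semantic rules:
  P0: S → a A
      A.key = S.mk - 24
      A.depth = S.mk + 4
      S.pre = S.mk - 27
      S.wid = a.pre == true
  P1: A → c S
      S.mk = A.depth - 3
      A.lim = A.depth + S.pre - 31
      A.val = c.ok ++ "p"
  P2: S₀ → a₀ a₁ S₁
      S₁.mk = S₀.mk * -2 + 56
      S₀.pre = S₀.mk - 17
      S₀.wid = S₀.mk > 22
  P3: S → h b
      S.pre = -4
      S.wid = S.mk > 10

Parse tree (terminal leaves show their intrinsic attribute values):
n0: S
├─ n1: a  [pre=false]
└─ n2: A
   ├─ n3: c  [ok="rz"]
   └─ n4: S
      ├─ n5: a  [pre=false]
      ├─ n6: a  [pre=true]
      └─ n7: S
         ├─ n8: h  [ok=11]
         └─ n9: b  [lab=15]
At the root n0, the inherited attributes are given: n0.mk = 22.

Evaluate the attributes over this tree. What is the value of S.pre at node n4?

1. n0.mk = 22  [given at root]
2. n1.pre = false  [terminal]
3. n2.key = -2  [S.mk - 24]
4. n2.depth = 26  [S.mk + 4]
5. n3.ok = "rz"  [terminal]
6. n4.mk = 23  [A.depth - 3]
7. n5.pre = false  [terminal]
8. n6.pre = true  [terminal]
9. n7.mk = 10  [S₀.mk * -2 + 56]
10. n8.ok = 11  [terminal]
11. n9.lab = 15  [terminal]
12. n7.pre = -4  [-4]
13. n7.wid = false  [S.mk > 10]
14. n4.pre = 6  [S₀.mk - 17]
15. n4.wid = true  [S₀.mk > 22]
16. n2.lim = 1  [A.depth + S.pre - 31]
17. n2.val = "rzp"  [c.ok ++ "p"]
18. n0.pre = -5  [S.mk - 27]
19. n0.wid = false  [a.pre == true]

6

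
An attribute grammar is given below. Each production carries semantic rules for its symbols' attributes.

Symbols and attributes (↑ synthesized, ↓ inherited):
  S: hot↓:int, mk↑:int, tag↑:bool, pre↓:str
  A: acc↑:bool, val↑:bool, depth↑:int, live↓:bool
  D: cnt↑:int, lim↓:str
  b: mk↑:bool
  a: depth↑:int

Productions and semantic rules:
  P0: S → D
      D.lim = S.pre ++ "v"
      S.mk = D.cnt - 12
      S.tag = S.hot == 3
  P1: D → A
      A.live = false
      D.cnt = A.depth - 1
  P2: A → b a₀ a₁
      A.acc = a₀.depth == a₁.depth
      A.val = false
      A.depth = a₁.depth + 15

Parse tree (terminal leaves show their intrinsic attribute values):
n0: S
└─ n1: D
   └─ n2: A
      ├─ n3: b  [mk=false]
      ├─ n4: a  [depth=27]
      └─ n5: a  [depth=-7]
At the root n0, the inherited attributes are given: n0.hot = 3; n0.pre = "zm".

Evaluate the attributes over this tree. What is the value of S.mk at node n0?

-5

1. n0.hot = 3  [given at root]
2. n0.pre = "zm"  [given at root]
3. n1.lim = "zmv"  [S.pre ++ "v"]
4. n2.live = false  [false]
5. n3.mk = false  [terminal]
6. n4.depth = 27  [terminal]
7. n5.depth = -7  [terminal]
8. n2.acc = false  [a₀.depth == a₁.depth]
9. n2.val = false  [false]
10. n2.depth = 8  [a₁.depth + 15]
11. n1.cnt = 7  [A.depth - 1]
12. n0.mk = -5  [D.cnt - 12]
13. n0.tag = true  [S.hot == 3]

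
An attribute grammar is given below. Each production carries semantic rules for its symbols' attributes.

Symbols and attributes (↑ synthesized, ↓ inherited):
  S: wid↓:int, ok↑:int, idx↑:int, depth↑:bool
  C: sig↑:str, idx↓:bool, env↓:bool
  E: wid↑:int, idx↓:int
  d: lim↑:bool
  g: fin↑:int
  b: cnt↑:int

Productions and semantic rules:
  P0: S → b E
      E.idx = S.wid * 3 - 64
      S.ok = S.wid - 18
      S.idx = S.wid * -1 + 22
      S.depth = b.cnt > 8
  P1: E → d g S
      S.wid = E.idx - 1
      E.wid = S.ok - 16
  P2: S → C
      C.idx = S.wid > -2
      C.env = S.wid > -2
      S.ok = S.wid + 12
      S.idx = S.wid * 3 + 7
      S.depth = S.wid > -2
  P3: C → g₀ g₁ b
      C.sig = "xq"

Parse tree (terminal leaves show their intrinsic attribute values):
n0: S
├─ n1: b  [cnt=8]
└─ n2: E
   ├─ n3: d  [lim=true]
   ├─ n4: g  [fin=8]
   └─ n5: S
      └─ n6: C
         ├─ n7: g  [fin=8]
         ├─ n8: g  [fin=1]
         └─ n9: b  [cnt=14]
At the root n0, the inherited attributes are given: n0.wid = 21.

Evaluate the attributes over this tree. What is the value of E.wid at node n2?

1. n0.wid = 21  [given at root]
2. n1.cnt = 8  [terminal]
3. n2.idx = -1  [S.wid * 3 - 64]
4. n3.lim = true  [terminal]
5. n4.fin = 8  [terminal]
6. n5.wid = -2  [E.idx - 1]
7. n6.idx = false  [S.wid > -2]
8. n6.env = false  [S.wid > -2]
9. n7.fin = 8  [terminal]
10. n8.fin = 1  [terminal]
11. n9.cnt = 14  [terminal]
12. n6.sig = "xq"  ["xq"]
13. n5.ok = 10  [S.wid + 12]
14. n5.idx = 1  [S.wid * 3 + 7]
15. n5.depth = false  [S.wid > -2]
16. n2.wid = -6  [S.ok - 16]
17. n0.ok = 3  [S.wid - 18]
18. n0.idx = 1  [S.wid * -1 + 22]
19. n0.depth = false  [b.cnt > 8]

-6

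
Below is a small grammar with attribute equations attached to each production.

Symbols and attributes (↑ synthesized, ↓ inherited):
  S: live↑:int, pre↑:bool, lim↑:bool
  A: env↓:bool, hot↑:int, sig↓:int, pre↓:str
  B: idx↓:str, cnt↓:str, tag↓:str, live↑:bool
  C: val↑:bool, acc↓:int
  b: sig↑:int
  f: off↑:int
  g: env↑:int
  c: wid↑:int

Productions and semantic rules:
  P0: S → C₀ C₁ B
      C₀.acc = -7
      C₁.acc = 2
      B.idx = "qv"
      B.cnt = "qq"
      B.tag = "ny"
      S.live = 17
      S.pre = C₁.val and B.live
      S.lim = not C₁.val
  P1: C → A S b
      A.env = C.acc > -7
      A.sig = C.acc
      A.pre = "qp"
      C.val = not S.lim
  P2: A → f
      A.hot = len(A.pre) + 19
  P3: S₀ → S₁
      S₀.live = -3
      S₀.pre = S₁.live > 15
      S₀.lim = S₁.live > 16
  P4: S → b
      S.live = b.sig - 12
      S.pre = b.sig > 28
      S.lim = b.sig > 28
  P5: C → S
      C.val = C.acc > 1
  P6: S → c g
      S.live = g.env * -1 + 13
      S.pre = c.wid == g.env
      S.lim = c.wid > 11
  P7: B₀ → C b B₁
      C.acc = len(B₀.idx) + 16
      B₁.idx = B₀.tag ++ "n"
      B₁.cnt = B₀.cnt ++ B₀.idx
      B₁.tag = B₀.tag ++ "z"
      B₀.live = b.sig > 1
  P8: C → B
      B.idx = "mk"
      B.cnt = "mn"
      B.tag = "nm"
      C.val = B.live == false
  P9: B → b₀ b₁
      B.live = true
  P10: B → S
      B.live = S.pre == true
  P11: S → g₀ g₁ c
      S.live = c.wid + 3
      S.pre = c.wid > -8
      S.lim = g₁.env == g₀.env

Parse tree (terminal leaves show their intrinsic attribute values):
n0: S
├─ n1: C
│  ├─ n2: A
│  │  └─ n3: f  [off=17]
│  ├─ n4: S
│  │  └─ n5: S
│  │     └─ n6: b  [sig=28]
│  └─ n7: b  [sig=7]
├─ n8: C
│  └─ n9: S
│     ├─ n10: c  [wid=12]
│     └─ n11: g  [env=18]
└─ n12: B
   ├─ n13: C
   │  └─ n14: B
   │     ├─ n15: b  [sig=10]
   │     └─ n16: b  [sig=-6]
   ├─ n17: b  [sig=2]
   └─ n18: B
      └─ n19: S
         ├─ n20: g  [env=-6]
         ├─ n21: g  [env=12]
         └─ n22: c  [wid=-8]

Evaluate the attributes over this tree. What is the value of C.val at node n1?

1. n1.acc = -7  [-7]
2. n2.env = false  [C.acc > -7]
3. n2.sig = -7  [C.acc]
4. n2.pre = "qp"  ["qp"]
5. n3.off = 17  [terminal]
6. n2.hot = 21  [len(A.pre) + 19]
7. n6.sig = 28  [terminal]
8. n5.live = 16  [b.sig - 12]
9. n5.pre = false  [b.sig > 28]
10. n5.lim = false  [b.sig > 28]
11. n4.live = -3  [-3]
12. n4.pre = true  [S₁.live > 15]
13. n4.lim = false  [S₁.live > 16]
14. n7.sig = 7  [terminal]
15. n1.val = true  [not S.lim]
16. n8.acc = 2  [2]
17. n10.wid = 12  [terminal]
18. n11.env = 18  [terminal]
19. n9.live = -5  [g.env * -1 + 13]
20. n9.pre = false  [c.wid == g.env]
21. n9.lim = true  [c.wid > 11]
22. n8.val = true  [C.acc > 1]
23. n12.idx = "qv"  ["qv"]
24. n12.cnt = "qq"  ["qq"]
25. n12.tag = "ny"  ["ny"]
26. n13.acc = 18  [len(B₀.idx) + 16]
27. n14.idx = "mk"  ["mk"]
28. n14.cnt = "mn"  ["mn"]
29. n14.tag = "nm"  ["nm"]
30. n15.sig = 10  [terminal]
31. n16.sig = -6  [terminal]
32. n14.live = true  [true]
33. n13.val = false  [B.live == false]
34. n17.sig = 2  [terminal]
35. n18.idx = "nyn"  [B₀.tag ++ "n"]
36. n18.cnt = "qqqv"  [B₀.cnt ++ B₀.idx]
37. n18.tag = "nyz"  [B₀.tag ++ "z"]
38. n20.env = -6  [terminal]
39. n21.env = 12  [terminal]
40. n22.wid = -8  [terminal]
41. n19.live = -5  [c.wid + 3]
42. n19.pre = false  [c.wid > -8]
43. n19.lim = false  [g₁.env == g₀.env]
44. n18.live = false  [S.pre == true]
45. n12.live = true  [b.sig > 1]
46. n0.live = 17  [17]
47. n0.pre = true  [C₁.val and B.live]
48. n0.lim = false  [not C₁.val]

true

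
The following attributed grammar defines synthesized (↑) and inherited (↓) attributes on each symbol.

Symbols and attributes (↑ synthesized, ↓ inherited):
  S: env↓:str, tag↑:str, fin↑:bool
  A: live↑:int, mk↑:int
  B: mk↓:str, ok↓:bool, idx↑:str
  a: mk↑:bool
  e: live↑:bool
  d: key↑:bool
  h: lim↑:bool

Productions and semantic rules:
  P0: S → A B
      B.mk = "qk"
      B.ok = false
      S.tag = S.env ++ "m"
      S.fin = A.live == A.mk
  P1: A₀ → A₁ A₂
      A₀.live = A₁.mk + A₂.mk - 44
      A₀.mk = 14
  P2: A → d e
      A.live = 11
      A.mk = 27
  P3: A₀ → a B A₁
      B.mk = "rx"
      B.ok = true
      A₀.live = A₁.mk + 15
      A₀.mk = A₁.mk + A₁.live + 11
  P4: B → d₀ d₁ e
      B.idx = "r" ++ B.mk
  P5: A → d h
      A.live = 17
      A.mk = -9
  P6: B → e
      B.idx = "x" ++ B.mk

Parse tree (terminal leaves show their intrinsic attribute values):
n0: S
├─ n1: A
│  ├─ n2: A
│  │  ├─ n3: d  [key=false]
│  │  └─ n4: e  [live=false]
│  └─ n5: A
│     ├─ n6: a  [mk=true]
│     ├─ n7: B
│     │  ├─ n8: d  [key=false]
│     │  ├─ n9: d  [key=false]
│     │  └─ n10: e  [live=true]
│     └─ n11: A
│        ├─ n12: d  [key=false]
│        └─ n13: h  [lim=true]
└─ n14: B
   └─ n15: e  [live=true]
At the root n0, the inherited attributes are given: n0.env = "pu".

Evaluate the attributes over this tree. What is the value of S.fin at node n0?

1. n0.env = "pu"  [given at root]
2. n3.key = false  [terminal]
3. n4.live = false  [terminal]
4. n2.live = 11  [11]
5. n2.mk = 27  [27]
6. n6.mk = true  [terminal]
7. n7.mk = "rx"  ["rx"]
8. n7.ok = true  [true]
9. n8.key = false  [terminal]
10. n9.key = false  [terminal]
11. n10.live = true  [terminal]
12. n7.idx = "rrx"  ["r" ++ B.mk]
13. n12.key = false  [terminal]
14. n13.lim = true  [terminal]
15. n11.live = 17  [17]
16. n11.mk = -9  [-9]
17. n5.live = 6  [A₁.mk + 15]
18. n5.mk = 19  [A₁.mk + A₁.live + 11]
19. n1.live = 2  [A₁.mk + A₂.mk - 44]
20. n1.mk = 14  [14]
21. n14.mk = "qk"  ["qk"]
22. n14.ok = false  [false]
23. n15.live = true  [terminal]
24. n14.idx = "xqk"  ["x" ++ B.mk]
25. n0.tag = "pum"  [S.env ++ "m"]
26. n0.fin = false  [A.live == A.mk]

false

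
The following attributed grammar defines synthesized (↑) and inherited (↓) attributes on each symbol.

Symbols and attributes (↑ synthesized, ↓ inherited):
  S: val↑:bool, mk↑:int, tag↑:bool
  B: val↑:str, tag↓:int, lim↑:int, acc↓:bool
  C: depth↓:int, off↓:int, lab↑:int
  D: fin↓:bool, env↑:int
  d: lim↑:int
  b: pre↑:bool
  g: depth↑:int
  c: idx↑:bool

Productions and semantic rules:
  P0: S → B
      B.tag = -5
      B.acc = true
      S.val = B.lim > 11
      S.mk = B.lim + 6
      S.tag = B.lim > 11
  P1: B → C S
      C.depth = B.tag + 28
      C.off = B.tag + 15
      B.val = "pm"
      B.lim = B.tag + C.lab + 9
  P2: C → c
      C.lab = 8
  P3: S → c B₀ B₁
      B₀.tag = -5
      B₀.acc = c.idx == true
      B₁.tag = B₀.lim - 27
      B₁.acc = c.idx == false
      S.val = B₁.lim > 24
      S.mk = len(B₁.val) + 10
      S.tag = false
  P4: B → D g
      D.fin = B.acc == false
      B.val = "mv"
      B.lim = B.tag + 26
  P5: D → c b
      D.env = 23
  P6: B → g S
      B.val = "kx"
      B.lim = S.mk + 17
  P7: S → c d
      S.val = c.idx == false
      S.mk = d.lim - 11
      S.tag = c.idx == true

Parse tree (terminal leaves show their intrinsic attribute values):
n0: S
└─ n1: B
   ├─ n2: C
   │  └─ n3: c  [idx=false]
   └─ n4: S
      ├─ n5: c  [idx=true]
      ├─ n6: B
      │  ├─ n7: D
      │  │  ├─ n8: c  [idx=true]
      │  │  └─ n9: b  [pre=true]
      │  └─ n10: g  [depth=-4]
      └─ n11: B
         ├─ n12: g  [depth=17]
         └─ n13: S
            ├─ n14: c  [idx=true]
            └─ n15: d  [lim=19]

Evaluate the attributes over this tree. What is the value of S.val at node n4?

1. n1.tag = -5  [-5]
2. n1.acc = true  [true]
3. n2.depth = 23  [B.tag + 28]
4. n2.off = 10  [B.tag + 15]
5. n3.idx = false  [terminal]
6. n2.lab = 8  [8]
7. n5.idx = true  [terminal]
8. n6.tag = -5  [-5]
9. n6.acc = true  [c.idx == true]
10. n7.fin = false  [B.acc == false]
11. n8.idx = true  [terminal]
12. n9.pre = true  [terminal]
13. n7.env = 23  [23]
14. n10.depth = -4  [terminal]
15. n6.val = "mv"  ["mv"]
16. n6.lim = 21  [B.tag + 26]
17. n11.tag = -6  [B₀.lim - 27]
18. n11.acc = false  [c.idx == false]
19. n12.depth = 17  [terminal]
20. n14.idx = true  [terminal]
21. n15.lim = 19  [terminal]
22. n13.val = false  [c.idx == false]
23. n13.mk = 8  [d.lim - 11]
24. n13.tag = true  [c.idx == true]
25. n11.val = "kx"  ["kx"]
26. n11.lim = 25  [S.mk + 17]
27. n4.val = true  [B₁.lim > 24]
28. n4.mk = 12  [len(B₁.val) + 10]
29. n4.tag = false  [false]
30. n1.val = "pm"  ["pm"]
31. n1.lim = 12  [B.tag + C.lab + 9]
32. n0.val = true  [B.lim > 11]
33. n0.mk = 18  [B.lim + 6]
34. n0.tag = true  [B.lim > 11]

true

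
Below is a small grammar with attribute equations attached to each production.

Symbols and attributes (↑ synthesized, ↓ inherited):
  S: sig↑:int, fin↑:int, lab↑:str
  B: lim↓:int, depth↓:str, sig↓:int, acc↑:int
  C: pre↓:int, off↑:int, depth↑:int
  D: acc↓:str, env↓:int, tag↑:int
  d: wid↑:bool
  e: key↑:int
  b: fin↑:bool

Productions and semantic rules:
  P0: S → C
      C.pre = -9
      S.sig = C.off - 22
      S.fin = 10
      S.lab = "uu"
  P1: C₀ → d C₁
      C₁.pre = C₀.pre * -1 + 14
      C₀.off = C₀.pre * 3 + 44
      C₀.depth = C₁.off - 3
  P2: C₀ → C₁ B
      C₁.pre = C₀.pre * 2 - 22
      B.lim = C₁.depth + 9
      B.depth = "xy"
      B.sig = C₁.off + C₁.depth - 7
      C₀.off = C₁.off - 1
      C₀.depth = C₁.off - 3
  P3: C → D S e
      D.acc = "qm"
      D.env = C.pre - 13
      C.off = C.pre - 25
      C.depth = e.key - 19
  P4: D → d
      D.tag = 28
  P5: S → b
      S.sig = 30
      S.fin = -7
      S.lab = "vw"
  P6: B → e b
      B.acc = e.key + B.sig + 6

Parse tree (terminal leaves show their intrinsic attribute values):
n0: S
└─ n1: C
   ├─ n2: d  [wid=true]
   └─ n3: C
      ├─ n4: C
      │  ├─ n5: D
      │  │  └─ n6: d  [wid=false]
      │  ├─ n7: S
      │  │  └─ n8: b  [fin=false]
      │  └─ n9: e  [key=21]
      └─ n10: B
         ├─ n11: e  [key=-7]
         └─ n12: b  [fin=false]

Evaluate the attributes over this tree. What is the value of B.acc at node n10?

-7

1. n1.pre = -9  [-9]
2. n2.wid = true  [terminal]
3. n3.pre = 23  [C₀.pre * -1 + 14]
4. n4.pre = 24  [C₀.pre * 2 - 22]
5. n5.acc = "qm"  ["qm"]
6. n5.env = 11  [C.pre - 13]
7. n6.wid = false  [terminal]
8. n5.tag = 28  [28]
9. n8.fin = false  [terminal]
10. n7.sig = 30  [30]
11. n7.fin = -7  [-7]
12. n7.lab = "vw"  ["vw"]
13. n9.key = 21  [terminal]
14. n4.off = -1  [C.pre - 25]
15. n4.depth = 2  [e.key - 19]
16. n10.lim = 11  [C₁.depth + 9]
17. n10.depth = "xy"  ["xy"]
18. n10.sig = -6  [C₁.off + C₁.depth - 7]
19. n11.key = -7  [terminal]
20. n12.fin = false  [terminal]
21. n10.acc = -7  [e.key + B.sig + 6]
22. n3.off = -2  [C₁.off - 1]
23. n3.depth = -4  [C₁.off - 3]
24. n1.off = 17  [C₀.pre * 3 + 44]
25. n1.depth = -5  [C₁.off - 3]
26. n0.sig = -5  [C.off - 22]
27. n0.fin = 10  [10]
28. n0.lab = "uu"  ["uu"]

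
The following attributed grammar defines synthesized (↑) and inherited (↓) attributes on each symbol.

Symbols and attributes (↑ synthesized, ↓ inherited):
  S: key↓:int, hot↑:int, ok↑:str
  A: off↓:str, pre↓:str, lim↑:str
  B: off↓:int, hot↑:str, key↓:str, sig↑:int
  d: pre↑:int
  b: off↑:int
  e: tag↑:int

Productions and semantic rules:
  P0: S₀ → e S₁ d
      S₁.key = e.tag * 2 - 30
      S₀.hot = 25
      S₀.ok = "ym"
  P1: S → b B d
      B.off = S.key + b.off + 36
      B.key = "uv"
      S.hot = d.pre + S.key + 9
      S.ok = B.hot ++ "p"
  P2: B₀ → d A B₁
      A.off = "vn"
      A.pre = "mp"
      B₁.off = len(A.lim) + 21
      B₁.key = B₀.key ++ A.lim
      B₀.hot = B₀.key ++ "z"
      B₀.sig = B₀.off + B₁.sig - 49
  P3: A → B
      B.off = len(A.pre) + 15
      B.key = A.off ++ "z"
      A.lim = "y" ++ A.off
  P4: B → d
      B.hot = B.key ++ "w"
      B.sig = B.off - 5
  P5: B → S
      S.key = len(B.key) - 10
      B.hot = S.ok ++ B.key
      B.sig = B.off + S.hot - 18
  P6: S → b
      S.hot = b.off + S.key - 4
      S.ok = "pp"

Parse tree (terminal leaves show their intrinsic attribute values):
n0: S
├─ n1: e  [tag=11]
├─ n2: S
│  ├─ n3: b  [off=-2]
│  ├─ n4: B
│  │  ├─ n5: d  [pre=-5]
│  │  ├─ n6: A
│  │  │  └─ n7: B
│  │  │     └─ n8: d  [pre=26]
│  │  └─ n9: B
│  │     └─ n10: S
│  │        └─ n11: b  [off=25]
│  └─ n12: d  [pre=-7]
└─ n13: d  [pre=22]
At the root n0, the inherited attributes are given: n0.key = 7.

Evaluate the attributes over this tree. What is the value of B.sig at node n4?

1. n0.key = 7  [given at root]
2. n1.tag = 11  [terminal]
3. n2.key = -8  [e.tag * 2 - 30]
4. n3.off = -2  [terminal]
5. n4.off = 26  [S.key + b.off + 36]
6. n4.key = "uv"  ["uv"]
7. n5.pre = -5  [terminal]
8. n6.off = "vn"  ["vn"]
9. n6.pre = "mp"  ["mp"]
10. n7.off = 17  [len(A.pre) + 15]
11. n7.key = "vnz"  [A.off ++ "z"]
12. n8.pre = 26  [terminal]
13. n7.hot = "vnzw"  [B.key ++ "w"]
14. n7.sig = 12  [B.off - 5]
15. n6.lim = "yvn"  ["y" ++ A.off]
16. n9.off = 24  [len(A.lim) + 21]
17. n9.key = "uvyvn"  [B₀.key ++ A.lim]
18. n10.key = -5  [len(B.key) - 10]
19. n11.off = 25  [terminal]
20. n10.hot = 16  [b.off + S.key - 4]
21. n10.ok = "pp"  ["pp"]
22. n9.hot = "ppuvyvn"  [S.ok ++ B.key]
23. n9.sig = 22  [B.off + S.hot - 18]
24. n4.hot = "uvz"  [B₀.key ++ "z"]
25. n4.sig = -1  [B₀.off + B₁.sig - 49]
26. n12.pre = -7  [terminal]
27. n2.hot = -6  [d.pre + S.key + 9]
28. n2.ok = "uvzp"  [B.hot ++ "p"]
29. n13.pre = 22  [terminal]
30. n0.hot = 25  [25]
31. n0.ok = "ym"  ["ym"]

-1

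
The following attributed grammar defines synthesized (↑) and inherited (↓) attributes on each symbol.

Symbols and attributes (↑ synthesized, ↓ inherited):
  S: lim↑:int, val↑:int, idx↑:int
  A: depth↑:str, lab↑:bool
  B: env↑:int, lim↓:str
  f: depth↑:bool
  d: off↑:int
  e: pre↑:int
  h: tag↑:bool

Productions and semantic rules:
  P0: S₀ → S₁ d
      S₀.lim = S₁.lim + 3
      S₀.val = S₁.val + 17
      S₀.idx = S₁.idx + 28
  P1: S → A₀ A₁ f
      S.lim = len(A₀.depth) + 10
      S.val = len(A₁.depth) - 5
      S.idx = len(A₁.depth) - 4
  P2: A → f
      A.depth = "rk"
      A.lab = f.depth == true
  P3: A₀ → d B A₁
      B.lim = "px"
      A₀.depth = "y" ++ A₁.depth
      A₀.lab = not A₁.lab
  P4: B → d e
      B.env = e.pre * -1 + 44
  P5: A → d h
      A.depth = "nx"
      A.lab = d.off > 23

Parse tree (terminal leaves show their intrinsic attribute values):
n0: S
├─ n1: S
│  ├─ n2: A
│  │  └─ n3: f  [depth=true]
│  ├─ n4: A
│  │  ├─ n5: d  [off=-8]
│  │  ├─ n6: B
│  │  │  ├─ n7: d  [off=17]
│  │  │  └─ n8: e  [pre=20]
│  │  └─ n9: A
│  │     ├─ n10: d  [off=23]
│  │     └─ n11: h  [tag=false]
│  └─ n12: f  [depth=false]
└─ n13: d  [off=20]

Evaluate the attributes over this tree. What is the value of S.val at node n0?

15

1. n3.depth = true  [terminal]
2. n2.depth = "rk"  ["rk"]
3. n2.lab = true  [f.depth == true]
4. n5.off = -8  [terminal]
5. n6.lim = "px"  ["px"]
6. n7.off = 17  [terminal]
7. n8.pre = 20  [terminal]
8. n6.env = 24  [e.pre * -1 + 44]
9. n10.off = 23  [terminal]
10. n11.tag = false  [terminal]
11. n9.depth = "nx"  ["nx"]
12. n9.lab = false  [d.off > 23]
13. n4.depth = "ynx"  ["y" ++ A₁.depth]
14. n4.lab = true  [not A₁.lab]
15. n12.depth = false  [terminal]
16. n1.lim = 12  [len(A₀.depth) + 10]
17. n1.val = -2  [len(A₁.depth) - 5]
18. n1.idx = -1  [len(A₁.depth) - 4]
19. n13.off = 20  [terminal]
20. n0.lim = 15  [S₁.lim + 3]
21. n0.val = 15  [S₁.val + 17]
22. n0.idx = 27  [S₁.idx + 28]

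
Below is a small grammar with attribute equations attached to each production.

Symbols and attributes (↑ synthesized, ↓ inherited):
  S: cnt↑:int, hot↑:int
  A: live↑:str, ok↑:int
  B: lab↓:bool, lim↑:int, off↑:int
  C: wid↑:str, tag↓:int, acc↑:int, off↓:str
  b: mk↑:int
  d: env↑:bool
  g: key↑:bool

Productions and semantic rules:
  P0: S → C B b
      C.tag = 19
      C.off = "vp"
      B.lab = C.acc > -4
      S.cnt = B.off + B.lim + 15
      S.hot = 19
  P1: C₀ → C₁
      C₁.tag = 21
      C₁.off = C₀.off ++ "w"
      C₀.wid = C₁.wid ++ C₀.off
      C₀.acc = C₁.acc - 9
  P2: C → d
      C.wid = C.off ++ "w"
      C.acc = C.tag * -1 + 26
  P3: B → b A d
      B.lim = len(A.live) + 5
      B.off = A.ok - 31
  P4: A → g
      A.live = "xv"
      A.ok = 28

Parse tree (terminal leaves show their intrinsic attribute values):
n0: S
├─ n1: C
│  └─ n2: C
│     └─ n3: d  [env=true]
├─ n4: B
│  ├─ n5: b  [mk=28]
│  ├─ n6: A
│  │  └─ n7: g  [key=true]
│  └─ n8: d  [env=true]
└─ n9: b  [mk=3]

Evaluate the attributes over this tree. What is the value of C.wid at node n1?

1. n1.tag = 19  [19]
2. n1.off = "vp"  ["vp"]
3. n2.tag = 21  [21]
4. n2.off = "vpw"  [C₀.off ++ "w"]
5. n3.env = true  [terminal]
6. n2.wid = "vpww"  [C.off ++ "w"]
7. n2.acc = 5  [C.tag * -1 + 26]
8. n1.wid = "vpwwvp"  [C₁.wid ++ C₀.off]
9. n1.acc = -4  [C₁.acc - 9]
10. n4.lab = false  [C.acc > -4]
11. n5.mk = 28  [terminal]
12. n7.key = true  [terminal]
13. n6.live = "xv"  ["xv"]
14. n6.ok = 28  [28]
15. n8.env = true  [terminal]
16. n4.lim = 7  [len(A.live) + 5]
17. n4.off = -3  [A.ok - 31]
18. n9.mk = 3  [terminal]
19. n0.cnt = 19  [B.off + B.lim + 15]
20. n0.hot = 19  [19]

"vpwwvp"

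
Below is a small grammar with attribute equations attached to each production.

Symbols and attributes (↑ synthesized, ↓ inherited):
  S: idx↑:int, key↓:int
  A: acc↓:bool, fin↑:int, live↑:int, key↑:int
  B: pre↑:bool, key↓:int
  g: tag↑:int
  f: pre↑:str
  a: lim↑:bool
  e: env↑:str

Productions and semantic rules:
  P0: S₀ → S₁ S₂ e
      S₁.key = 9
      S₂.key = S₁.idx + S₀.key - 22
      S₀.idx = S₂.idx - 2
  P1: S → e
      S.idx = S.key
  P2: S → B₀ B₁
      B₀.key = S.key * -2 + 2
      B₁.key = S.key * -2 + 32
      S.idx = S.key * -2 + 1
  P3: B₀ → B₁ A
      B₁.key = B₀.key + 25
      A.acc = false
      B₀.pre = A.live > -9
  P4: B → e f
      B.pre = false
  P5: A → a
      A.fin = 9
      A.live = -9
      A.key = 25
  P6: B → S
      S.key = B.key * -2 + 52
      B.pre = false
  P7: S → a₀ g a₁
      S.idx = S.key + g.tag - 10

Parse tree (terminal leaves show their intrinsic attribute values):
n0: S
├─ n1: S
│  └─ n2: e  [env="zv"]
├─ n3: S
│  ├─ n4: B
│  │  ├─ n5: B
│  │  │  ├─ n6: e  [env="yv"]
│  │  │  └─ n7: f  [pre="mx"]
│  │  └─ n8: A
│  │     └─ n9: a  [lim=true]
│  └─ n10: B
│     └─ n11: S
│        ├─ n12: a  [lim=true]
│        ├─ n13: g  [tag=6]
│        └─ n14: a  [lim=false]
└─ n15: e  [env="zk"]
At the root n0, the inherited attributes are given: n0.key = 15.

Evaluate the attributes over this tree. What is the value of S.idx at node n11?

1. n0.key = 15  [given at root]
2. n1.key = 9  [9]
3. n2.env = "zv"  [terminal]
4. n1.idx = 9  [S.key]
5. n3.key = 2  [S₁.idx + S₀.key - 22]
6. n4.key = -2  [S.key * -2 + 2]
7. n5.key = 23  [B₀.key + 25]
8. n6.env = "yv"  [terminal]
9. n7.pre = "mx"  [terminal]
10. n5.pre = false  [false]
11. n8.acc = false  [false]
12. n9.lim = true  [terminal]
13. n8.fin = 9  [9]
14. n8.live = -9  [-9]
15. n8.key = 25  [25]
16. n4.pre = false  [A.live > -9]
17. n10.key = 28  [S.key * -2 + 32]
18. n11.key = -4  [B.key * -2 + 52]
19. n12.lim = true  [terminal]
20. n13.tag = 6  [terminal]
21. n14.lim = false  [terminal]
22. n11.idx = -8  [S.key + g.tag - 10]
23. n10.pre = false  [false]
24. n3.idx = -3  [S.key * -2 + 1]
25. n15.env = "zk"  [terminal]
26. n0.idx = -5  [S₂.idx - 2]

-8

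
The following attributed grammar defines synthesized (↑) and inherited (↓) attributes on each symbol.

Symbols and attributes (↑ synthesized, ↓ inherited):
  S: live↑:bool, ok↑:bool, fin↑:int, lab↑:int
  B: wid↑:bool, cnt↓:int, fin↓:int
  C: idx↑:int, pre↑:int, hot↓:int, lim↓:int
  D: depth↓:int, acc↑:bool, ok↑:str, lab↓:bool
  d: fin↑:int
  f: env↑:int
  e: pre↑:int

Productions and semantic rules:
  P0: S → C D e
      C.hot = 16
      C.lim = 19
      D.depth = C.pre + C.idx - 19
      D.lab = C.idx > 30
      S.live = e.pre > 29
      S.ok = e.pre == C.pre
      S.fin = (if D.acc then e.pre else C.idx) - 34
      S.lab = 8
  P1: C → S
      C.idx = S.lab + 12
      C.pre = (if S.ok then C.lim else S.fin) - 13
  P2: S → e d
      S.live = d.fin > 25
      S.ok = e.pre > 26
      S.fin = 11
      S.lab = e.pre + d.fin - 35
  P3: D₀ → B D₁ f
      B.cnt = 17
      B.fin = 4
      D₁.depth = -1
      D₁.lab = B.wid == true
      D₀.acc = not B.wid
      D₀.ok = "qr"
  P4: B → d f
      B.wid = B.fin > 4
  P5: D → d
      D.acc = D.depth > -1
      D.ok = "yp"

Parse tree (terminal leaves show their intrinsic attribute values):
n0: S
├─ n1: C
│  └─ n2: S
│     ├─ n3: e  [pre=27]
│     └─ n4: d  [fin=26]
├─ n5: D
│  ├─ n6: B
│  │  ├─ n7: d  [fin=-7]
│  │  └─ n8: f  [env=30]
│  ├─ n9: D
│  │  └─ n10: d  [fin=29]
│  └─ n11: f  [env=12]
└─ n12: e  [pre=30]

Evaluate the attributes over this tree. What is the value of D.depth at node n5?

17

1. n1.hot = 16  [16]
2. n1.lim = 19  [19]
3. n3.pre = 27  [terminal]
4. n4.fin = 26  [terminal]
5. n2.live = true  [d.fin > 25]
6. n2.ok = true  [e.pre > 26]
7. n2.fin = 11  [11]
8. n2.lab = 18  [e.pre + d.fin - 35]
9. n1.idx = 30  [S.lab + 12]
10. n1.pre = 6  [(if S.ok then C.lim else S.fin) - 13]
11. n5.depth = 17  [C.pre + C.idx - 19]
12. n5.lab = false  [C.idx > 30]
13. n6.cnt = 17  [17]
14. n6.fin = 4  [4]
15. n7.fin = -7  [terminal]
16. n8.env = 30  [terminal]
17. n6.wid = false  [B.fin > 4]
18. n9.depth = -1  [-1]
19. n9.lab = false  [B.wid == true]
20. n10.fin = 29  [terminal]
21. n9.acc = false  [D.depth > -1]
22. n9.ok = "yp"  ["yp"]
23. n11.env = 12  [terminal]
24. n5.acc = true  [not B.wid]
25. n5.ok = "qr"  ["qr"]
26. n12.pre = 30  [terminal]
27. n0.live = true  [e.pre > 29]
28. n0.ok = false  [e.pre == C.pre]
29. n0.fin = -4  [(if D.acc then e.pre else C.idx) - 34]
30. n0.lab = 8  [8]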